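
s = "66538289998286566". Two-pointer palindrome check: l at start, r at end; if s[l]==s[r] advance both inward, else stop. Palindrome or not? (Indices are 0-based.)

not a palindrome (mismatch at 3,13)

l=0 r=16: '6'=='6', l++,r--
l=1 r=15: '6'=='6', l++,r--
l=2 r=14: '5'=='5', l++,r--
l=3 r=13: '3'!='6', stop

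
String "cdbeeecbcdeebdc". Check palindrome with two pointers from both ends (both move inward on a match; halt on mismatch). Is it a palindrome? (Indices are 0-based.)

l=0 r=14: 'c'=='c', l++,r--
l=1 r=13: 'd'=='d', l++,r--
l=2 r=12: 'b'=='b', l++,r--
l=3 r=11: 'e'=='e', l++,r--
l=4 r=10: 'e'=='e', l++,r--
l=5 r=9: 'e'!='d', stop

not a palindrome (mismatch at 5,9)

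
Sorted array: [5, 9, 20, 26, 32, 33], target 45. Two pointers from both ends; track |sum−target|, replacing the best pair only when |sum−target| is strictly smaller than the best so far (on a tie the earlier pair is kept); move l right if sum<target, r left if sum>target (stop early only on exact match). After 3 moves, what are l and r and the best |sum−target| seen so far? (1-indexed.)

l=1 r=6: 5+33=38 d=7 *, l++
l=2 r=6: 9+33=42 d=3 *, l++
l=3 r=6: 20+33=53 d=8, r--

l=3, r=5, best |Δ|=3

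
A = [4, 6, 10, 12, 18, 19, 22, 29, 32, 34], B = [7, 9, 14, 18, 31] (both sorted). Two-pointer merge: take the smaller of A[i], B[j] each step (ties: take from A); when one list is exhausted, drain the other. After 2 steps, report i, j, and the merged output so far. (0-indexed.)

[i=0,j=0] A[i]=4<=B[j]=7 take 4 → i++
[i=1,j=0] A[i]=6<=B[j]=7 take 6 → i++

i=2, j=0, merged so far=[4, 6]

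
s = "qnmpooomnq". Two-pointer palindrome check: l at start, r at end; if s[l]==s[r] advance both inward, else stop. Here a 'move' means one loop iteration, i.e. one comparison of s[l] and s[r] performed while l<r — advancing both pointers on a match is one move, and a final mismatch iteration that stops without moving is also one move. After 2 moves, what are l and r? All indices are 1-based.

l=3, r=8

[1,10] 'q'=='q' → l++,r--
[2,9] 'n'=='n' → l++,r--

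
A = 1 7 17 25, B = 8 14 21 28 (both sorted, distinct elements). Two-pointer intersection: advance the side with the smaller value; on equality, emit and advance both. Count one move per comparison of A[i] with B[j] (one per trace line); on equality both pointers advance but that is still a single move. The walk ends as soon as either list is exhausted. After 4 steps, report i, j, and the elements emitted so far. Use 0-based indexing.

i=2, j=2, emitted=[]

i=0 j=0: 1<8, i++
i=1 j=0: 7<8, i++
i=2 j=0: 17>8, j++
i=2 j=1: 17>14, j++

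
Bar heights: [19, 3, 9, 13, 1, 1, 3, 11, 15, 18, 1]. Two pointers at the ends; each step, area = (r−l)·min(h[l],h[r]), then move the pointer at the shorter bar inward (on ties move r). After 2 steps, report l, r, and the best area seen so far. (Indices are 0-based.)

l=0, r=8, best area=162

[0,10] min(19,1)*10=10 best=10 * → r--
[0,9] min(19,18)*9=162 best=162 * → r--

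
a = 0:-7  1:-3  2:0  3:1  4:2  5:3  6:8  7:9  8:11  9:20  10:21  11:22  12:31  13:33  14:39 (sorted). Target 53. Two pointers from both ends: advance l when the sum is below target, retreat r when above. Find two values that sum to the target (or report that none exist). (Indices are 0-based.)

[0,14] -7+39=32 <53 → l++
[1,14] -3+39=36 <53 → l++
[2,14] 0+39=39 <53 → l++
[3,14] 1+39=40 <53 → l++
[4,14] 2+39=41 <53 → l++
[5,14] 3+39=42 <53 → l++
[6,14] 8+39=47 <53 → l++
[7,14] 9+39=48 <53 → l++
[8,14] 11+39=50 <53 → l++
[9,14] 20+39=59 >53 → r--
[9,13] 20+33=53 → found

(20, 33)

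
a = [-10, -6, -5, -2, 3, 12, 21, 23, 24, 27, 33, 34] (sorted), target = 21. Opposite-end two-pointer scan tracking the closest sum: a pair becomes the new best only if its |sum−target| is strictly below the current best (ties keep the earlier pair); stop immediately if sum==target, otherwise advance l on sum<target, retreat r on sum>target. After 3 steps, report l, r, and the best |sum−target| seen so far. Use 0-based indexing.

l=1, r=9, best |Δ|=2

l=0 r=11: -10+34=24 d=3 *, r--
l=0 r=10: -10+33=23 d=2 *, r--
l=0 r=9: -10+27=17 d=4, l++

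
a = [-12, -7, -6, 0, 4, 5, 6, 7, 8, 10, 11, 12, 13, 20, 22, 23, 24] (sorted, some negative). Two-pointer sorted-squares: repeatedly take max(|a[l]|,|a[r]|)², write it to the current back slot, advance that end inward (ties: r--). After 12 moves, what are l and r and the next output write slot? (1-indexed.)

l=3, r=7, next write slot=5

l=1 r=17: |-12|<=|24| out[17]=576, r--
l=1 r=16: |-12|<=|23| out[16]=529, r--
l=1 r=15: |-12|<=|22| out[15]=484, r--
l=1 r=14: |-12|<=|20| out[14]=400, r--
l=1 r=13: |-12|<=|13| out[13]=169, r--
l=1 r=12: |-12|<=|12| out[12]=144, r--
l=1 r=11: |-12|>|11| out[11]=144, l++
l=2 r=11: |-7|<=|11| out[10]=121, r--
l=2 r=10: |-7|<=|10| out[9]=100, r--
l=2 r=9: |-7|<=|8| out[8]=64, r--
l=2 r=8: |-7|<=|7| out[7]=49, r--
l=2 r=7: |-7|>|6| out[6]=49, l++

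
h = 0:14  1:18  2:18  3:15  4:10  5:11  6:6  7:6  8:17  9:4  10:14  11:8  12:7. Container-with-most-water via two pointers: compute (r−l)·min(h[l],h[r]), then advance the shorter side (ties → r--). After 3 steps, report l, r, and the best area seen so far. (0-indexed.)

l=0 r=12: min(14,7)*12=84 best=84 *, r--
l=0 r=11: min(14,8)*11=88 best=88 *, r--
l=0 r=10: min(14,14)*10=140 best=140 *, r--

l=0, r=9, best area=140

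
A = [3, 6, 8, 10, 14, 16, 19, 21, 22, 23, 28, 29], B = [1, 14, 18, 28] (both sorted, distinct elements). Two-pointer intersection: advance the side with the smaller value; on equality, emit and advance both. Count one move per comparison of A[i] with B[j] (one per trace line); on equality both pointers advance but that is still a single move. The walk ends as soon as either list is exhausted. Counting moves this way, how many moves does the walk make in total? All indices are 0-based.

i=0 j=0: 3>1, j++
i=0 j=1: 3<14, i++
i=1 j=1: 6<14, i++
i=2 j=1: 8<14, i++
i=3 j=1: 10<14, i++
i=4 j=1: 14==14 emit, i++,j++
i=5 j=2: 16<18, i++
i=6 j=2: 19>18, j++
i=6 j=3: 19<28, i++
i=7 j=3: 21<28, i++
i=8 j=3: 22<28, i++
i=9 j=3: 23<28, i++
i=10 j=3: 28==28 emit, i++,j++

13 moves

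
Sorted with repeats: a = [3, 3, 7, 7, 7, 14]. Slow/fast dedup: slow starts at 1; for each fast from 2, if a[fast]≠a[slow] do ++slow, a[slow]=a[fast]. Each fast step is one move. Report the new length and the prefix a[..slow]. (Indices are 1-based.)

length 3; prefix = [3, 7, 14]

slow=1 fast=2: a[fast]=3=a[slow] dup, fast++
slow=1 fast=3: a[fast]=7≠a[slow]=3 write a[2]=7, slow++,fast++
slow=2 fast=4: a[fast]=7=a[slow] dup, fast++
slow=2 fast=5: a[fast]=7=a[slow] dup, fast++
slow=2 fast=6: a[fast]=14≠a[slow]=7 write a[3]=14, slow++,fast++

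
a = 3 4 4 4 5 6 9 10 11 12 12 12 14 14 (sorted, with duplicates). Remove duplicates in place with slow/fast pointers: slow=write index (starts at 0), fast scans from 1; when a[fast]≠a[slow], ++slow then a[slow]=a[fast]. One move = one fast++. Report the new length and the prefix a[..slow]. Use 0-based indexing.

slow=0 fast=1: a[fast]=4≠a[slow]=3 write a[1]=4, slow++,fast++
slow=1 fast=2: a[fast]=4=a[slow] dup, fast++
slow=1 fast=3: a[fast]=4=a[slow] dup, fast++
slow=1 fast=4: a[fast]=5≠a[slow]=4 write a[2]=5, slow++,fast++
slow=2 fast=5: a[fast]=6≠a[slow]=5 write a[3]=6, slow++,fast++
slow=3 fast=6: a[fast]=9≠a[slow]=6 write a[4]=9, slow++,fast++
slow=4 fast=7: a[fast]=10≠a[slow]=9 write a[5]=10, slow++,fast++
slow=5 fast=8: a[fast]=11≠a[slow]=10 write a[6]=11, slow++,fast++
slow=6 fast=9: a[fast]=12≠a[slow]=11 write a[7]=12, slow++,fast++
slow=7 fast=10: a[fast]=12=a[slow] dup, fast++
slow=7 fast=11: a[fast]=12=a[slow] dup, fast++
slow=7 fast=12: a[fast]=14≠a[slow]=12 write a[8]=14, slow++,fast++
slow=8 fast=13: a[fast]=14=a[slow] dup, fast++

length 9; prefix = [3, 4, 5, 6, 9, 10, 11, 12, 14]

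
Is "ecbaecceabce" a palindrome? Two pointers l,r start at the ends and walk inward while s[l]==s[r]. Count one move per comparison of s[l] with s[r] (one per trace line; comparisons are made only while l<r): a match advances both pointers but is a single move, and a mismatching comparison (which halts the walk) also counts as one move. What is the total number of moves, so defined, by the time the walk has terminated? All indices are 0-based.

6 moves

[0,11] 'e'=='e' → l++,r--
[1,10] 'c'=='c' → l++,r--
[2,9] 'b'=='b' → l++,r--
[3,8] 'a'=='a' → l++,r--
[4,7] 'e'=='e' → l++,r--
[5,6] 'c'=='c' → l++,r--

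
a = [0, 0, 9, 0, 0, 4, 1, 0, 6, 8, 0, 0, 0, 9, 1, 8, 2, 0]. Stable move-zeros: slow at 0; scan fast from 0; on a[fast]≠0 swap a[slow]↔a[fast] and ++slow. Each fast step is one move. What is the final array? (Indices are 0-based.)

(s=0,f=0) a[fast]=0 → fast++
(s=0,f=1) a[fast]=0 → fast++
(s=0,f=2) a[fast]=9≠0 swap→a[0]=9 → slow++,fast++
(s=1,f=3) a[fast]=0 → fast++
(s=1,f=4) a[fast]=0 → fast++
(s=1,f=5) a[fast]=4≠0 swap→a[1]=4 → slow++,fast++
(s=2,f=6) a[fast]=1≠0 swap→a[2]=1 → slow++,fast++
(s=3,f=7) a[fast]=0 → fast++
(s=3,f=8) a[fast]=6≠0 swap→a[3]=6 → slow++,fast++
(s=4,f=9) a[fast]=8≠0 swap→a[4]=8 → slow++,fast++
(s=5,f=10) a[fast]=0 → fast++
(s=5,f=11) a[fast]=0 → fast++
(s=5,f=12) a[fast]=0 → fast++
(s=5,f=13) a[fast]=9≠0 swap→a[5]=9 → slow++,fast++
(s=6,f=14) a[fast]=1≠0 swap→a[6]=1 → slow++,fast++
(s=7,f=15) a[fast]=8≠0 swap→a[7]=8 → slow++,fast++
(s=8,f=16) a[fast]=2≠0 swap→a[8]=2 → slow++,fast++
(s=9,f=17) a[fast]=0 → fast++

[9, 4, 1, 6, 8, 9, 1, 8, 2, 0, 0, 0, 0, 0, 0, 0, 0, 0]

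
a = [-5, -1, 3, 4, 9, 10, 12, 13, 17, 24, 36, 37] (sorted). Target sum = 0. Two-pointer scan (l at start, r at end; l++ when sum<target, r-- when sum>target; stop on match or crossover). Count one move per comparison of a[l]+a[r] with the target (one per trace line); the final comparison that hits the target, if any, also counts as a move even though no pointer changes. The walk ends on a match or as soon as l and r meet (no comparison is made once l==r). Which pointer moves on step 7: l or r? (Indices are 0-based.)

r

l=0 r=11: -5+37=32 >0, r--
l=0 r=10: -5+36=31 >0, r--
l=0 r=9: -5+24=19 >0, r--
l=0 r=8: -5+17=12 >0, r--
l=0 r=7: -5+13=8 >0, r--
l=0 r=6: -5+12=7 >0, r--
l=0 r=5: -5+10=5 >0, r--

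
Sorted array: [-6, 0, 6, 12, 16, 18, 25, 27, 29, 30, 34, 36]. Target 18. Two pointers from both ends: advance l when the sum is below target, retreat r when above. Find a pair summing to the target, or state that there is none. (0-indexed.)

(0, 18)

l=0 r=11: -6+36=30 >18, r--
l=0 r=10: -6+34=28 >18, r--
l=0 r=9: -6+30=24 >18, r--
l=0 r=8: -6+29=23 >18, r--
l=0 r=7: -6+27=21 >18, r--
l=0 r=6: -6+25=19 >18, r--
l=0 r=5: -6+18=12 <18, l++
l=1 r=5: 0+18=18, found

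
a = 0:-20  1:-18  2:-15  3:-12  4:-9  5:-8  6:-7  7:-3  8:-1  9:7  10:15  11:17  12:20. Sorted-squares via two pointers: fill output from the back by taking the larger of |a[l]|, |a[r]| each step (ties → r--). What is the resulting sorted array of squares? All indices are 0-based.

[0,12] |-20|<=|20| out[12]=400 → r--
[0,11] |-20|>|17| out[11]=400 → l++
[1,11] |-18|>|17| out[10]=324 → l++
[2,11] |-15|<=|17| out[9]=289 → r--
[2,10] |-15|<=|15| out[8]=225 → r--
[2,9] |-15|>|7| out[7]=225 → l++
[3,9] |-12|>|7| out[6]=144 → l++
[4,9] |-9|>|7| out[5]=81 → l++
[5,9] |-8|>|7| out[4]=64 → l++
[6,9] |-7|<=|7| out[3]=49 → r--
[6,8] |-7|>|-1| out[2]=49 → l++
[7,8] |-3|>|-1| out[1]=9 → l++
[8,8] |-1|<=|-1| out[0]=1 → r--

[1, 9, 49, 49, 64, 81, 144, 225, 225, 289, 324, 400, 400]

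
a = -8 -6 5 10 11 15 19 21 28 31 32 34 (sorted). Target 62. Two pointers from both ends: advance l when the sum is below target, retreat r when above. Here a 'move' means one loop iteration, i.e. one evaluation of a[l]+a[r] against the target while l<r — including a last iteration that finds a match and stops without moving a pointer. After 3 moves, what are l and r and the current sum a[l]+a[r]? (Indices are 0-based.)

[0,11] -8+34=26 <62 → l++
[1,11] -6+34=28 <62 → l++
[2,11] 5+34=39 <62 → l++

l=3, r=11, sum=44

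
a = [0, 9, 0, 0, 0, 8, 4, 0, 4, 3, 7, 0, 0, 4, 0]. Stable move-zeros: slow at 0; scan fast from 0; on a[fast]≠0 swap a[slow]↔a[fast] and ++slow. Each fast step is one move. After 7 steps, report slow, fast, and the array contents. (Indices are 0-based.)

(s=0,f=0) a[fast]=0 → fast++
(s=0,f=1) a[fast]=9≠0 swap→a[0]=9 → slow++,fast++
(s=1,f=2) a[fast]=0 → fast++
(s=1,f=3) a[fast]=0 → fast++
(s=1,f=4) a[fast]=0 → fast++
(s=1,f=5) a[fast]=8≠0 swap→a[1]=8 → slow++,fast++
(s=2,f=6) a[fast]=4≠0 swap→a[2]=4 → slow++,fast++

slow=3, fast=7, a=[9, 8, 4, 0, 0, 0, 0, 0, 4, 3, 7, 0, 0, 4, 0]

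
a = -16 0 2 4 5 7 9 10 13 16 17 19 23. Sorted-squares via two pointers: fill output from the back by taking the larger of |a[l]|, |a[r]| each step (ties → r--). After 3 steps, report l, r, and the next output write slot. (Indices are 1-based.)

l=1, r=10, next write slot=10

[1,13] |-16|<=|23| out[13]=529 → r--
[1,12] |-16|<=|19| out[12]=361 → r--
[1,11] |-16|<=|17| out[11]=289 → r--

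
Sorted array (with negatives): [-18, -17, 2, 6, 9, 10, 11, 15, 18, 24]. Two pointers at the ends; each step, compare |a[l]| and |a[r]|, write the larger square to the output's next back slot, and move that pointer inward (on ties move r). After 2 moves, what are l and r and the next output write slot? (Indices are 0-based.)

l=0, r=7, next write slot=7

l=0 r=9: |-18|<=|24| out[9]=576, r--
l=0 r=8: |-18|<=|18| out[8]=324, r--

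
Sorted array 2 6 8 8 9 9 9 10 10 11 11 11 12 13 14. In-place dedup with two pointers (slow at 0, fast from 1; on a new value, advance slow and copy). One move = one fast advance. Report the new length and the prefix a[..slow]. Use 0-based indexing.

length 9; prefix = [2, 6, 8, 9, 10, 11, 12, 13, 14]

slow=0 fast=1: a[fast]=6≠a[slow]=2 write a[1]=6, slow++,fast++
slow=1 fast=2: a[fast]=8≠a[slow]=6 write a[2]=8, slow++,fast++
slow=2 fast=3: a[fast]=8=a[slow] dup, fast++
slow=2 fast=4: a[fast]=9≠a[slow]=8 write a[3]=9, slow++,fast++
slow=3 fast=5: a[fast]=9=a[slow] dup, fast++
slow=3 fast=6: a[fast]=9=a[slow] dup, fast++
slow=3 fast=7: a[fast]=10≠a[slow]=9 write a[4]=10, slow++,fast++
slow=4 fast=8: a[fast]=10=a[slow] dup, fast++
slow=4 fast=9: a[fast]=11≠a[slow]=10 write a[5]=11, slow++,fast++
slow=5 fast=10: a[fast]=11=a[slow] dup, fast++
slow=5 fast=11: a[fast]=11=a[slow] dup, fast++
slow=5 fast=12: a[fast]=12≠a[slow]=11 write a[6]=12, slow++,fast++
slow=6 fast=13: a[fast]=13≠a[slow]=12 write a[7]=13, slow++,fast++
slow=7 fast=14: a[fast]=14≠a[slow]=13 write a[8]=14, slow++,fast++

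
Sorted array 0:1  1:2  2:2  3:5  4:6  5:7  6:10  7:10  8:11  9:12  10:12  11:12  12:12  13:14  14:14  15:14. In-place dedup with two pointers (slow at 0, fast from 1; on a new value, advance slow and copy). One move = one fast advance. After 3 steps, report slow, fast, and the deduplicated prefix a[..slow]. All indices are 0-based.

slow=2, fast=4, prefix=[1, 2, 5]

(s=0,f=1) a[fast]=2≠a[slow]=1 write a[1]=2 → slow++,fast++
(s=1,f=2) a[fast]=2=a[slow] dup → fast++
(s=1,f=3) a[fast]=5≠a[slow]=2 write a[2]=5 → slow++,fast++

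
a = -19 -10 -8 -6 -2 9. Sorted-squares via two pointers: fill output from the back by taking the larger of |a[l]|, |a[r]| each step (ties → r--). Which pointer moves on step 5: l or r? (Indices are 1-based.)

[1,6] |-19|>|9| out[6]=361 → l++
[2,6] |-10|>|9| out[5]=100 → l++
[3,6] |-8|<=|9| out[4]=81 → r--
[3,5] |-8|>|-2| out[3]=64 → l++
[4,5] |-6|>|-2| out[2]=36 → l++

l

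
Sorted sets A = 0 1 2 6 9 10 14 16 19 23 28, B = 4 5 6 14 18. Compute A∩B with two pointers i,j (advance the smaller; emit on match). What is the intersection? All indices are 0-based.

intersection = [6, 14]

[i=0,j=0] 0<4 → i++
[i=1,j=0] 1<4 → i++
[i=2,j=0] 2<4 → i++
[i=3,j=0] 6>4 → j++
[i=3,j=1] 6>5 → j++
[i=3,j=2] 6==6 emit → i++,j++
[i=4,j=3] 9<14 → i++
[i=5,j=3] 10<14 → i++
[i=6,j=3] 14==14 emit → i++,j++
[i=7,j=4] 16<18 → i++
[i=8,j=4] 19>18 → j++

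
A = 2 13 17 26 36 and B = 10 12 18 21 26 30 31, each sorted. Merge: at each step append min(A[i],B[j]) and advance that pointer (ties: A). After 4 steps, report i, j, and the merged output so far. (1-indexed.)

i=1 j=1: A[i]=2<=B[j]=10 take 2, i++
i=2 j=1: A[i]=13>B[j]=10 take 10, j++
i=2 j=2: A[i]=13>B[j]=12 take 12, j++
i=2 j=3: A[i]=13<=B[j]=18 take 13, i++

i=3, j=3, merged so far=[2, 10, 12, 13]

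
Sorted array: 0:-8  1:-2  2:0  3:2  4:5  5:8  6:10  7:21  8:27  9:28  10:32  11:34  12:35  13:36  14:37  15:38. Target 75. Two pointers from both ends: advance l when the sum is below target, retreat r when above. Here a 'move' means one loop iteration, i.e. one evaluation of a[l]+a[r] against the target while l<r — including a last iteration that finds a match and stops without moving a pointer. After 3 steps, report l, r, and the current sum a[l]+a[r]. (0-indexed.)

l=3, r=15, sum=40

[0,15] -8+38=30 <75 → l++
[1,15] -2+38=36 <75 → l++
[2,15] 0+38=38 <75 → l++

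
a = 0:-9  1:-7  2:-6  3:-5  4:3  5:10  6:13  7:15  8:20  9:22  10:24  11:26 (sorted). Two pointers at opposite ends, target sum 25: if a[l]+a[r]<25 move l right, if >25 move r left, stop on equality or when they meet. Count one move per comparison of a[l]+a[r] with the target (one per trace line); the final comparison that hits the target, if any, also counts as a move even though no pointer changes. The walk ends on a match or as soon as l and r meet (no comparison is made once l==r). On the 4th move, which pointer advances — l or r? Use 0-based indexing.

[0,11] -9+26=17 <25 → l++
[1,11] -7+26=19 <25 → l++
[2,11] -6+26=20 <25 → l++
[3,11] -5+26=21 <25 → l++

l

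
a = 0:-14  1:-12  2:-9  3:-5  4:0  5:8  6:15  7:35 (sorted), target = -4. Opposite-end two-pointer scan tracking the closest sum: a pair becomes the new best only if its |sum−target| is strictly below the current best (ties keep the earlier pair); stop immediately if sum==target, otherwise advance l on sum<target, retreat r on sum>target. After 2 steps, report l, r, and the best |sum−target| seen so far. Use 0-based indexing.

l=0, r=5, best |Δ|=5

[0,7] -14+35=21 d=25 * → r--
[0,6] -14+15=1 d=5 * → r--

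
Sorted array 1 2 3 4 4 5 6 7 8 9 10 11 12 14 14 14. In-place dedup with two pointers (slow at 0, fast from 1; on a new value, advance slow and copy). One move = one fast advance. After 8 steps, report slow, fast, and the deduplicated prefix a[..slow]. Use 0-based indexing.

(s=0,f=1) a[fast]=2≠a[slow]=1 write a[1]=2 → slow++,fast++
(s=1,f=2) a[fast]=3≠a[slow]=2 write a[2]=3 → slow++,fast++
(s=2,f=3) a[fast]=4≠a[slow]=3 write a[3]=4 → slow++,fast++
(s=3,f=4) a[fast]=4=a[slow] dup → fast++
(s=3,f=5) a[fast]=5≠a[slow]=4 write a[4]=5 → slow++,fast++
(s=4,f=6) a[fast]=6≠a[slow]=5 write a[5]=6 → slow++,fast++
(s=5,f=7) a[fast]=7≠a[slow]=6 write a[6]=7 → slow++,fast++
(s=6,f=8) a[fast]=8≠a[slow]=7 write a[7]=8 → slow++,fast++

slow=7, fast=9, prefix=[1, 2, 3, 4, 5, 6, 7, 8]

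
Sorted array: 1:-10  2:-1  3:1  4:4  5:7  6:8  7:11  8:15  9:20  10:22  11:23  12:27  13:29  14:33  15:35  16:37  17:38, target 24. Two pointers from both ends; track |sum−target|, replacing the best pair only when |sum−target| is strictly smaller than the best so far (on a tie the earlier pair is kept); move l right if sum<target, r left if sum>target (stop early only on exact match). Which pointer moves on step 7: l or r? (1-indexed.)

[1,17] -10+38=28 d=4 * → r--
[1,16] -10+37=27 d=3 * → r--
[1,15] -10+35=25 d=1 * → r--
[1,14] -10+33=23 d=1 → l++
[2,14] -1+33=32 d=8 → r--
[2,13] -1+29=28 d=4 → r--
[2,12] -1+27=26 d=2 → r--

r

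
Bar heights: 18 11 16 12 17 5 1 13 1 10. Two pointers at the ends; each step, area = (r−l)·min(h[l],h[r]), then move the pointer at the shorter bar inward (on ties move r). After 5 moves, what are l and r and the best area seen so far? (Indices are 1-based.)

l=1, r=5, best area=91

l=1 r=10: min(18,10)*9=90 best=90 *, r--
l=1 r=9: min(18,1)*8=8 best=90, r--
l=1 r=8: min(18,13)*7=91 best=91 *, r--
l=1 r=7: min(18,1)*6=6 best=91, r--
l=1 r=6: min(18,5)*5=25 best=91, r--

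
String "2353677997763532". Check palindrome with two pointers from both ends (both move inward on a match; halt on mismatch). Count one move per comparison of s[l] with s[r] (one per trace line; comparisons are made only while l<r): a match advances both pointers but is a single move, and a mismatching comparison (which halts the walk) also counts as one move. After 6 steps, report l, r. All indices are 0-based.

[0,15] '2'=='2' → l++,r--
[1,14] '3'=='3' → l++,r--
[2,13] '5'=='5' → l++,r--
[3,12] '3'=='3' → l++,r--
[4,11] '6'=='6' → l++,r--
[5,10] '7'=='7' → l++,r--

l=6, r=9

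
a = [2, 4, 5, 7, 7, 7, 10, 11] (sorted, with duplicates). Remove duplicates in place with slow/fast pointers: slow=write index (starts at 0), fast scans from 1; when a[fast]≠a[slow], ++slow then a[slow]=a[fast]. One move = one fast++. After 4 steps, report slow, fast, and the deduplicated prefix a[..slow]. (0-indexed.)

slow=3, fast=5, prefix=[2, 4, 5, 7]

slow=0 fast=1: a[fast]=4≠a[slow]=2 write a[1]=4, slow++,fast++
slow=1 fast=2: a[fast]=5≠a[slow]=4 write a[2]=5, slow++,fast++
slow=2 fast=3: a[fast]=7≠a[slow]=5 write a[3]=7, slow++,fast++
slow=3 fast=4: a[fast]=7=a[slow] dup, fast++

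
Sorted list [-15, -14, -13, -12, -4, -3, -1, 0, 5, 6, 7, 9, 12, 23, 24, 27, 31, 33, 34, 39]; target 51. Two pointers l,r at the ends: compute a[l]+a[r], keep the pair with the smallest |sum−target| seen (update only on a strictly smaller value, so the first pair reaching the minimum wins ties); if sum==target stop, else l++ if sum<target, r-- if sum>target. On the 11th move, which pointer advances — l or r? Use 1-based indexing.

l

l=1 r=20: -15+39=24 d=27 *, l++
l=2 r=20: -14+39=25 d=26 *, l++
l=3 r=20: -13+39=26 d=25 *, l++
l=4 r=20: -12+39=27 d=24 *, l++
l=5 r=20: -4+39=35 d=16 *, l++
l=6 r=20: -3+39=36 d=15 *, l++
l=7 r=20: -1+39=38 d=13 *, l++
l=8 r=20: 0+39=39 d=12 *, l++
l=9 r=20: 5+39=44 d=7 *, l++
l=10 r=20: 6+39=45 d=6 *, l++
l=11 r=20: 7+39=46 d=5 *, l++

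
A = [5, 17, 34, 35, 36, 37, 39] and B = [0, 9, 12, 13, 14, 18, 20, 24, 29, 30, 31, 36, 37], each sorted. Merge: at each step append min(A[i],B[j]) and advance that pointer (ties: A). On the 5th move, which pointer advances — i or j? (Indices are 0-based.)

j

i=0 j=0: A[i]=5>B[j]=0 take 0, j++
i=0 j=1: A[i]=5<=B[j]=9 take 5, i++
i=1 j=1: A[i]=17>B[j]=9 take 9, j++
i=1 j=2: A[i]=17>B[j]=12 take 12, j++
i=1 j=3: A[i]=17>B[j]=13 take 13, j++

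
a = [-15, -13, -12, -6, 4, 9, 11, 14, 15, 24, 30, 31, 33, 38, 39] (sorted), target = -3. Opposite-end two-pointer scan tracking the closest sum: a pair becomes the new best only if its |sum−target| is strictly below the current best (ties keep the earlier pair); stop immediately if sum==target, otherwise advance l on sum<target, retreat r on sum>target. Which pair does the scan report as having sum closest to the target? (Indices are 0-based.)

l=0 r=14: -15+39=24 d=27 *, r--
l=0 r=13: -15+38=23 d=26 *, r--
l=0 r=12: -15+33=18 d=21 *, r--
l=0 r=11: -15+31=16 d=19 *, r--
l=0 r=10: -15+30=15 d=18 *, r--
l=0 r=9: -15+24=9 d=12 *, r--
l=0 r=8: -15+15=0 d=3 *, r--
l=0 r=7: -15+14=-1 d=2 *, r--
l=0 r=6: -15+11=-4 d=1 *, l++
l=1 r=6: -13+11=-2 d=1, r--
l=1 r=5: -13+9=-4 d=1, l++
l=2 r=5: -12+9=-3 d=0 *, stop

pair (-12, 9) with sum -3 (|Δ|=0)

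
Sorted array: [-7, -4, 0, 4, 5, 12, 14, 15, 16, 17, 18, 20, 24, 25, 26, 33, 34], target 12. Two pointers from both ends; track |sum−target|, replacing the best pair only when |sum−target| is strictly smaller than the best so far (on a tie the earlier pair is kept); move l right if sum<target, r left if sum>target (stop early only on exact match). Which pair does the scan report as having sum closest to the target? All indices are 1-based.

l=1 r=17: -7+34=27 d=15 *, r--
l=1 r=16: -7+33=26 d=14 *, r--
l=1 r=15: -7+26=19 d=7 *, r--
l=1 r=14: -7+25=18 d=6 *, r--
l=1 r=13: -7+24=17 d=5 *, r--
l=1 r=12: -7+20=13 d=1 *, r--
l=1 r=11: -7+18=11 d=1, l++
l=2 r=11: -4+18=14 d=2, r--
l=2 r=10: -4+17=13 d=1, r--
l=2 r=9: -4+16=12 d=0 *, stop

pair (-4, 16) with sum 12 (|Δ|=0)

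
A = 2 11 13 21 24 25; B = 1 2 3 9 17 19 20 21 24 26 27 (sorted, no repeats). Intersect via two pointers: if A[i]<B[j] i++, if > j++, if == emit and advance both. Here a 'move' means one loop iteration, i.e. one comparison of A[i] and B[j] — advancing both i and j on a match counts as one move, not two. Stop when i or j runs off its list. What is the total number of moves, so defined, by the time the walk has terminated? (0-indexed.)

12 moves

i=0 j=0: 2>1, j++
i=0 j=1: 2==2 emit, i++,j++
i=1 j=2: 11>3, j++
i=1 j=3: 11>9, j++
i=1 j=4: 11<17, i++
i=2 j=4: 13<17, i++
i=3 j=4: 21>17, j++
i=3 j=5: 21>19, j++
i=3 j=6: 21>20, j++
i=3 j=7: 21==21 emit, i++,j++
i=4 j=8: 24==24 emit, i++,j++
i=5 j=9: 25<26, i++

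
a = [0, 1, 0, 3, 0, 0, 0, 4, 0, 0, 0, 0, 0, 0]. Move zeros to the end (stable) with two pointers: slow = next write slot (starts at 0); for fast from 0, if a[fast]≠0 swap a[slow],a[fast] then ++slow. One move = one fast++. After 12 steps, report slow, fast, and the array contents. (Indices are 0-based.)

slow=3, fast=12, a=[1, 3, 4, 0, 0, 0, 0, 0, 0, 0, 0, 0, 0, 0]

slow=0 fast=0: a[fast]=0, fast++
slow=0 fast=1: a[fast]=1≠0 swap→a[0]=1, slow++,fast++
slow=1 fast=2: a[fast]=0, fast++
slow=1 fast=3: a[fast]=3≠0 swap→a[1]=3, slow++,fast++
slow=2 fast=4: a[fast]=0, fast++
slow=2 fast=5: a[fast]=0, fast++
slow=2 fast=6: a[fast]=0, fast++
slow=2 fast=7: a[fast]=4≠0 swap→a[2]=4, slow++,fast++
slow=3 fast=8: a[fast]=0, fast++
slow=3 fast=9: a[fast]=0, fast++
slow=3 fast=10: a[fast]=0, fast++
slow=3 fast=11: a[fast]=0, fast++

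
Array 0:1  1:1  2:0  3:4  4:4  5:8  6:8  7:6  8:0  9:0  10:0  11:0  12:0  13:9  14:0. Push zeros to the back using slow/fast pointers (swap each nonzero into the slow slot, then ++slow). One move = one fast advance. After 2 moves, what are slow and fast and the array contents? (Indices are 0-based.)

(s=0,f=0) a[fast]=1≠0 swap→a[0]=1 → slow++,fast++
(s=1,f=1) a[fast]=1≠0 swap→a[1]=1 → slow++,fast++

slow=2, fast=2, a=[1, 1, 0, 4, 4, 8, 8, 6, 0, 0, 0, 0, 0, 9, 0]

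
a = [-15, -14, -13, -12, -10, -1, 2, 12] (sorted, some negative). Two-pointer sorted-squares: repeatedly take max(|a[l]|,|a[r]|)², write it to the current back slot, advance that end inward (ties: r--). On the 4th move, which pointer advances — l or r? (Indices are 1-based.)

[1,8] |-15|>|12| out[8]=225 → l++
[2,8] |-14|>|12| out[7]=196 → l++
[3,8] |-13|>|12| out[6]=169 → l++
[4,8] |-12|<=|12| out[5]=144 → r--

r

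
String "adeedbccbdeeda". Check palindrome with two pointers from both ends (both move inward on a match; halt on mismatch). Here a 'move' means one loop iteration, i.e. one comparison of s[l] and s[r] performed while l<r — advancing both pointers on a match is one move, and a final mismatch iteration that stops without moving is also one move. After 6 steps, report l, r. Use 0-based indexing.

l=6, r=7

l=0 r=13: 'a'=='a', l++,r--
l=1 r=12: 'd'=='d', l++,r--
l=2 r=11: 'e'=='e', l++,r--
l=3 r=10: 'e'=='e', l++,r--
l=4 r=9: 'd'=='d', l++,r--
l=5 r=8: 'b'=='b', l++,r--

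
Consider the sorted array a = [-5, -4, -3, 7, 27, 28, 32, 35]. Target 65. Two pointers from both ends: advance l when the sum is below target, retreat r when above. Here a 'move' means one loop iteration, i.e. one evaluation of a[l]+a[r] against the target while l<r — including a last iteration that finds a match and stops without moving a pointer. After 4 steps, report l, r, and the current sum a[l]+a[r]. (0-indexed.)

l=4, r=7, sum=62

[0,7] -5+35=30 <65 → l++
[1,7] -4+35=31 <65 → l++
[2,7] -3+35=32 <65 → l++
[3,7] 7+35=42 <65 → l++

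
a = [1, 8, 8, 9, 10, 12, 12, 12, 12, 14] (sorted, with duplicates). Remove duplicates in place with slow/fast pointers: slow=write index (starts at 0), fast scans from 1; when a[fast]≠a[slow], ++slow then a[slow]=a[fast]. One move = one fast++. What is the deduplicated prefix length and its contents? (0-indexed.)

(s=0,f=1) a[fast]=8≠a[slow]=1 write a[1]=8 → slow++,fast++
(s=1,f=2) a[fast]=8=a[slow] dup → fast++
(s=1,f=3) a[fast]=9≠a[slow]=8 write a[2]=9 → slow++,fast++
(s=2,f=4) a[fast]=10≠a[slow]=9 write a[3]=10 → slow++,fast++
(s=3,f=5) a[fast]=12≠a[slow]=10 write a[4]=12 → slow++,fast++
(s=4,f=6) a[fast]=12=a[slow] dup → fast++
(s=4,f=7) a[fast]=12=a[slow] dup → fast++
(s=4,f=8) a[fast]=12=a[slow] dup → fast++
(s=4,f=9) a[fast]=14≠a[slow]=12 write a[5]=14 → slow++,fast++

length 6; prefix = [1, 8, 9, 10, 12, 14]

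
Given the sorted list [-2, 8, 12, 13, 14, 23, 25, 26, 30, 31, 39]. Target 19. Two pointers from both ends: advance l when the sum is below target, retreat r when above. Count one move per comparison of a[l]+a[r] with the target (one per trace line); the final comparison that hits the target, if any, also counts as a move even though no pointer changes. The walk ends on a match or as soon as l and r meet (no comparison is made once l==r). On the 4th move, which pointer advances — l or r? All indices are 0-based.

[0,10] -2+39=37 >19 → r--
[0,9] -2+31=29 >19 → r--
[0,8] -2+30=28 >19 → r--
[0,7] -2+26=24 >19 → r--

r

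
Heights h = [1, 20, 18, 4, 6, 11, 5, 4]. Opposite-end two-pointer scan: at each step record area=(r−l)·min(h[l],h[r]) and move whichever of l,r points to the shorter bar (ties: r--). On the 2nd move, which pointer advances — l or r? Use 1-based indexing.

[1,8] min(1,4)*7=7 best=7 * → l++
[2,8] min(20,4)*6=24 best=24 * → r--

r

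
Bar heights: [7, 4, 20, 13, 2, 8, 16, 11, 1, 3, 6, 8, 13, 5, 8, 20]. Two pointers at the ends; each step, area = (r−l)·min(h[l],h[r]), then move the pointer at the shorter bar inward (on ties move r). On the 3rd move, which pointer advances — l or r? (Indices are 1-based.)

r

[1,16] min(7,20)*15=105 best=105 * → l++
[2,16] min(4,20)*14=56 best=105 → l++
[3,16] min(20,20)*13=260 best=260 * → r--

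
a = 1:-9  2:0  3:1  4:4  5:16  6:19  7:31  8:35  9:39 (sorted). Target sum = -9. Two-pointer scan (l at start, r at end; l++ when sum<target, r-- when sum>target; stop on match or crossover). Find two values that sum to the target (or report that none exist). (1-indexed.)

(-9, 0)

l=1 r=9: -9+39=30 >-9, r--
l=1 r=8: -9+35=26 >-9, r--
l=1 r=7: -9+31=22 >-9, r--
l=1 r=6: -9+19=10 >-9, r--
l=1 r=5: -9+16=7 >-9, r--
l=1 r=4: -9+4=-5 >-9, r--
l=1 r=3: -9+1=-8 >-9, r--
l=1 r=2: -9+0=-9, found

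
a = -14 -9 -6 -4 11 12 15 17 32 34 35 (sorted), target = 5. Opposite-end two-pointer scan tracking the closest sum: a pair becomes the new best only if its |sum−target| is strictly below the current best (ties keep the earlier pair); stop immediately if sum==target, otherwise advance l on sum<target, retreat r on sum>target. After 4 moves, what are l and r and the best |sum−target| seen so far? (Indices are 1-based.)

[1,11] -14+35=21 d=16 * → r--
[1,10] -14+34=20 d=15 * → r--
[1,9] -14+32=18 d=13 * → r--
[1,8] -14+17=3 d=2 * → l++

l=2, r=8, best |Δ|=2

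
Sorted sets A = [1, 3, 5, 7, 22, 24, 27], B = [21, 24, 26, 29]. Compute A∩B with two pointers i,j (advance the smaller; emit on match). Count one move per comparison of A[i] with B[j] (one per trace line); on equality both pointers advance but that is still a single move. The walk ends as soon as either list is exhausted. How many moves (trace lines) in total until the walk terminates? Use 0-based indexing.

9 moves

[i=0,j=0] 1<21 → i++
[i=1,j=0] 3<21 → i++
[i=2,j=0] 5<21 → i++
[i=3,j=0] 7<21 → i++
[i=4,j=0] 22>21 → j++
[i=4,j=1] 22<24 → i++
[i=5,j=1] 24==24 emit → i++,j++
[i=6,j=2] 27>26 → j++
[i=6,j=3] 27<29 → i++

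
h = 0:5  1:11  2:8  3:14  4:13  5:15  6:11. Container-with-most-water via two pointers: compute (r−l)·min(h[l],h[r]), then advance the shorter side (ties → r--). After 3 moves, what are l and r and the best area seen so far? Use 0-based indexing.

[0,6] min(5,11)*6=30 best=30 * → l++
[1,6] min(11,11)*5=55 best=55 * → r--
[1,5] min(11,15)*4=44 best=55 → l++

l=2, r=5, best area=55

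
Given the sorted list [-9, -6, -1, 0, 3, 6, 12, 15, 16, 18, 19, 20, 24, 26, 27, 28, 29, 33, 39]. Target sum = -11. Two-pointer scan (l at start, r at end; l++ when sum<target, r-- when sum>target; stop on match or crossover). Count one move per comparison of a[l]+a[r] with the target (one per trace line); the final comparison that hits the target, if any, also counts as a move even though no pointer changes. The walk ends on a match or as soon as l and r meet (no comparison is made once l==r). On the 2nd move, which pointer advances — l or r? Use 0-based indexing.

r

[0,18] -9+39=30 >-11 → r--
[0,17] -9+33=24 >-11 → r--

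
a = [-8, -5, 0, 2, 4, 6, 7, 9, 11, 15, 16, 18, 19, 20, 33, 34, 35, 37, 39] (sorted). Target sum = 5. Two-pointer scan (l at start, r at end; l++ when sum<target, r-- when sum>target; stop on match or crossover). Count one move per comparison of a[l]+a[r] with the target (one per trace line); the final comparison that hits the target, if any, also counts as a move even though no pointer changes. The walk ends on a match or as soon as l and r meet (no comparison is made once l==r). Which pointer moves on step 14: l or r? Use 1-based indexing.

[1,19] -8+39=31 >5 → r--
[1,18] -8+37=29 >5 → r--
[1,17] -8+35=27 >5 → r--
[1,16] -8+34=26 >5 → r--
[1,15] -8+33=25 >5 → r--
[1,14] -8+20=12 >5 → r--
[1,13] -8+19=11 >5 → r--
[1,12] -8+18=10 >5 → r--
[1,11] -8+16=8 >5 → r--
[1,10] -8+15=7 >5 → r--
[1,9] -8+11=3 <5 → l++
[2,9] -5+11=6 >5 → r--
[2,8] -5+9=4 <5 → l++
[3,8] 0+9=9 >5 → r--

r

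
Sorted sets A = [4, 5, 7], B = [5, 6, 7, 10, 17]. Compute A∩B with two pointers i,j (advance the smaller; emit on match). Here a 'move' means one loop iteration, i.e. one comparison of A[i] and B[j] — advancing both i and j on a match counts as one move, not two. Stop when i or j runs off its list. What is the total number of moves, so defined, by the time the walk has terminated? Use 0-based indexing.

i=0 j=0: 4<5, i++
i=1 j=0: 5==5 emit, i++,j++
i=2 j=1: 7>6, j++
i=2 j=2: 7==7 emit, i++,j++

4 moves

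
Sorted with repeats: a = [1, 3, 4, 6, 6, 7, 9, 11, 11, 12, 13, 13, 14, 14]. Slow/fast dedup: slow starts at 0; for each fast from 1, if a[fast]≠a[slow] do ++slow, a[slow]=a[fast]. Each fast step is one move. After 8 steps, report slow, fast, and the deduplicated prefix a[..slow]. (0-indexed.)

slow=6, fast=9, prefix=[1, 3, 4, 6, 7, 9, 11]

slow=0 fast=1: a[fast]=3≠a[slow]=1 write a[1]=3, slow++,fast++
slow=1 fast=2: a[fast]=4≠a[slow]=3 write a[2]=4, slow++,fast++
slow=2 fast=3: a[fast]=6≠a[slow]=4 write a[3]=6, slow++,fast++
slow=3 fast=4: a[fast]=6=a[slow] dup, fast++
slow=3 fast=5: a[fast]=7≠a[slow]=6 write a[4]=7, slow++,fast++
slow=4 fast=6: a[fast]=9≠a[slow]=7 write a[5]=9, slow++,fast++
slow=5 fast=7: a[fast]=11≠a[slow]=9 write a[6]=11, slow++,fast++
slow=6 fast=8: a[fast]=11=a[slow] dup, fast++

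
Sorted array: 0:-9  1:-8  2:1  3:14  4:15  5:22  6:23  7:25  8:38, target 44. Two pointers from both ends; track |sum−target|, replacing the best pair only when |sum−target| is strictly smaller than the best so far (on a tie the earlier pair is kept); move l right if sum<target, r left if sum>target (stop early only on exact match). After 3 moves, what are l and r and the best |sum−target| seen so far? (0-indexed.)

l=3, r=8, best |Δ|=5

l=0 r=8: -9+38=29 d=15 *, l++
l=1 r=8: -8+38=30 d=14 *, l++
l=2 r=8: 1+38=39 d=5 *, l++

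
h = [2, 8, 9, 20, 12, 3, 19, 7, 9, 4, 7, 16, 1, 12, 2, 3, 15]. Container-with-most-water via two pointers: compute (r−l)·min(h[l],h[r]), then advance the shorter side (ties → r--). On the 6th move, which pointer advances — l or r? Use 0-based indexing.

r

l=0 r=16: min(2,15)*16=32 best=32 *, l++
l=1 r=16: min(8,15)*15=120 best=120 *, l++
l=2 r=16: min(9,15)*14=126 best=126 *, l++
l=3 r=16: min(20,15)*13=195 best=195 *, r--
l=3 r=15: min(20,3)*12=36 best=195, r--
l=3 r=14: min(20,2)*11=22 best=195, r--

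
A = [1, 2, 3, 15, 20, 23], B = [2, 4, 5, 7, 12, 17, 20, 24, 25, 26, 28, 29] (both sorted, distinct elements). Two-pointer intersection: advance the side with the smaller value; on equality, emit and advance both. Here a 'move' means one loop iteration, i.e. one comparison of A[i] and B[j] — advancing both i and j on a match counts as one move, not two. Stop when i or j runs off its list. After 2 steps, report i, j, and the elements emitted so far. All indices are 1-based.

i=1 j=1: 1<2, i++
i=2 j=1: 2==2 emit, i++,j++

i=3, j=2, emitted=[2]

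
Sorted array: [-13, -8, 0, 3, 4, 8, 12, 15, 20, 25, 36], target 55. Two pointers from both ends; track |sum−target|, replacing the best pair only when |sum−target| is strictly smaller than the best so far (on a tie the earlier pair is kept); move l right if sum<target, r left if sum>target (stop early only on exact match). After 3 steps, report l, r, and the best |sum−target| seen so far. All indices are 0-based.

[0,10] -13+36=23 d=32 * → l++
[1,10] -8+36=28 d=27 * → l++
[2,10] 0+36=36 d=19 * → l++

l=3, r=10, best |Δ|=19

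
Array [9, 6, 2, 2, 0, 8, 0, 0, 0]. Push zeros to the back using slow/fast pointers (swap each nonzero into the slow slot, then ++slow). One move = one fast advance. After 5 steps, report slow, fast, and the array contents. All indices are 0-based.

slow=0 fast=0: a[fast]=9≠0 swap→a[0]=9, slow++,fast++
slow=1 fast=1: a[fast]=6≠0 swap→a[1]=6, slow++,fast++
slow=2 fast=2: a[fast]=2≠0 swap→a[2]=2, slow++,fast++
slow=3 fast=3: a[fast]=2≠0 swap→a[3]=2, slow++,fast++
slow=4 fast=4: a[fast]=0, fast++

slow=4, fast=5, a=[9, 6, 2, 2, 0, 8, 0, 0, 0]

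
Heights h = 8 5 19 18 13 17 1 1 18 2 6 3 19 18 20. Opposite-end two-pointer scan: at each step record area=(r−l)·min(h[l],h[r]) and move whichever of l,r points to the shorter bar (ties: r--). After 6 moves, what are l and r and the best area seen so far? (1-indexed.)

[1,15] min(8,20)*14=112 best=112 * → l++
[2,15] min(5,20)*13=65 best=112 → l++
[3,15] min(19,20)*12=228 best=228 * → l++
[4,15] min(18,20)*11=198 best=228 → l++
[5,15] min(13,20)*10=130 best=228 → l++
[6,15] min(17,20)*9=153 best=228 → l++

l=7, r=15, best area=228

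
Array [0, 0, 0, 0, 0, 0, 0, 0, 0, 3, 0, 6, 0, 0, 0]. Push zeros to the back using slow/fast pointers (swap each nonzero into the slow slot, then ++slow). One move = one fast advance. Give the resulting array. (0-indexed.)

(s=0,f=0) a[fast]=0 → fast++
(s=0,f=1) a[fast]=0 → fast++
(s=0,f=2) a[fast]=0 → fast++
(s=0,f=3) a[fast]=0 → fast++
(s=0,f=4) a[fast]=0 → fast++
(s=0,f=5) a[fast]=0 → fast++
(s=0,f=6) a[fast]=0 → fast++
(s=0,f=7) a[fast]=0 → fast++
(s=0,f=8) a[fast]=0 → fast++
(s=0,f=9) a[fast]=3≠0 swap→a[0]=3 → slow++,fast++
(s=1,f=10) a[fast]=0 → fast++
(s=1,f=11) a[fast]=6≠0 swap→a[1]=6 → slow++,fast++
(s=2,f=12) a[fast]=0 → fast++
(s=2,f=13) a[fast]=0 → fast++
(s=2,f=14) a[fast]=0 → fast++

[3, 6, 0, 0, 0, 0, 0, 0, 0, 0, 0, 0, 0, 0, 0]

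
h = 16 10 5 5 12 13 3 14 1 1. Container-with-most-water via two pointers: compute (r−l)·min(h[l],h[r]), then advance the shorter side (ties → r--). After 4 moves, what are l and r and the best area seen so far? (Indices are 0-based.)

[0,9] min(16,1)*9=9 best=9 * → r--
[0,8] min(16,1)*8=8 best=9 → r--
[0,7] min(16,14)*7=98 best=98 * → r--
[0,6] min(16,3)*6=18 best=98 → r--

l=0, r=5, best area=98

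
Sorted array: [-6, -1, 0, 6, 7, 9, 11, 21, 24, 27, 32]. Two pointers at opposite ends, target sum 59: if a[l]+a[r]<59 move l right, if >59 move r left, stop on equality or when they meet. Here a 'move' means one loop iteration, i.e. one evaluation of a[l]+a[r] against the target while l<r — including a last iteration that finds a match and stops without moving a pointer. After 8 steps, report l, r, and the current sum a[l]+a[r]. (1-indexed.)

l=9, r=11, sum=56

[1,11] -6+32=26 <59 → l++
[2,11] -1+32=31 <59 → l++
[3,11] 0+32=32 <59 → l++
[4,11] 6+32=38 <59 → l++
[5,11] 7+32=39 <59 → l++
[6,11] 9+32=41 <59 → l++
[7,11] 11+32=43 <59 → l++
[8,11] 21+32=53 <59 → l++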